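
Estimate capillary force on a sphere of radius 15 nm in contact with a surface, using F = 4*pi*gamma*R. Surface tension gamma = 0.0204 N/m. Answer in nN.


Convert radius: R = 15 nm = 1.5e-08 m
F = 4 * pi * gamma * R
F = 4 * pi * 0.0204 * 1.5e-08
F = 3.84531e-09 N = 3.8453 nN

3.8453


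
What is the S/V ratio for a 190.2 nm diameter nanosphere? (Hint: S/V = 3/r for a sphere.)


Radius r = 190.2/2 = 95.1 nm
S/V = 3 / r = 3 / 95.1
S/V = 0.0315 nm^-1

0.0315


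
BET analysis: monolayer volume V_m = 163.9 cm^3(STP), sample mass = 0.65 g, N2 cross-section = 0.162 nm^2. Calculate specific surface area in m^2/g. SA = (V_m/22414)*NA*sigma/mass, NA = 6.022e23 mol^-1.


Number of moles in monolayer = V_m / 22414 = 163.9 / 22414 = 0.00731239
Number of molecules = moles * NA = 0.00731239 * 6.022e23
SA = molecules * sigma / mass
SA = (163.9 / 22414) * 6.022e23 * 0.162e-18 / 0.65
SA = 1097.5 m^2/g

1097.5


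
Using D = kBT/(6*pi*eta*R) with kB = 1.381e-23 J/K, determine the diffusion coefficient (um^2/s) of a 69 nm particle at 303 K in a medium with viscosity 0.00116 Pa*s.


Radius R = 69/2 = 34.5 nm = 3.45e-08 m
D = kB*T / (6*pi*eta*R)
D = 1.381e-23 * 303 / (6 * pi * 0.00116 * 3.45e-08)
D = 5.547e-12 m^2/s = 5.547 um^2/s

5.547


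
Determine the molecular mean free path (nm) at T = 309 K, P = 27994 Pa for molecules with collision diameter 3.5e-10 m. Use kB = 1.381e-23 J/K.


Mean free path: lambda = kB*T / (sqrt(2) * pi * d^2 * P)
lambda = 1.381e-23 * 309 / (sqrt(2) * pi * (3.5e-10)^2 * 27994)
lambda = 2.80083e-07 m
lambda = 280.08 nm

280.08


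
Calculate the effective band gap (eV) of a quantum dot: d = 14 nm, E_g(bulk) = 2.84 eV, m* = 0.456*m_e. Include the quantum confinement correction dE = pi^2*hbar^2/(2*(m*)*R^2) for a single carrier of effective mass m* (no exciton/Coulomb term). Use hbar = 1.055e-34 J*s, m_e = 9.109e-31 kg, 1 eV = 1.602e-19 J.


Radius R = 14/2 nm = 7e-09 m
Confinement energy dE = pi^2 * hbar^2 / (2 * m_eff * m_e * R^2)
dE = pi^2 * (1.055e-34)^2 / (2 * 0.456 * 9.109e-31 * (7e-09)^2) J, divided by 1.602e-19 J/eV
dE = 0.0168 eV
Total band gap = E_g(bulk) + dE = 2.84 + 0.0168 = 2.8568 eV

2.8568


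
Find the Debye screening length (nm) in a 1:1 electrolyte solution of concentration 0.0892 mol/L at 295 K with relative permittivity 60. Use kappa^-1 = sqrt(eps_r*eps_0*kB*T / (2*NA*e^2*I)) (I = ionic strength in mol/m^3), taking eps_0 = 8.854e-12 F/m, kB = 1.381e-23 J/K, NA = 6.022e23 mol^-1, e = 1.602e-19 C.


Ionic strength I = 0.0892 * 1^2 * 1000 = 89.2 mol/m^3
kappa^-1 = sqrt(60 * 8.854e-12 * 1.381e-23 * 295 / (2 * 6.022e23 * (1.602e-19)^2 * 89.2))
kappa^-1 = 0.886 nm

0.886


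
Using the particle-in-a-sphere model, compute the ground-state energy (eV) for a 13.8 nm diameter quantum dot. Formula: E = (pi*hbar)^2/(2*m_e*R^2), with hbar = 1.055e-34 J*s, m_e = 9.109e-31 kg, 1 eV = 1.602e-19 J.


Radius R = 13.8/2 = 6.9 nm = 6.9e-09 m
E = (pi * 1.055e-34)^2 / (2 * 9.109e-31 * (6.9e-09)^2)
E(J) = 1.2665e-21
E = E(J) / 1.602e-19 = 0.0079 eV

0.0079


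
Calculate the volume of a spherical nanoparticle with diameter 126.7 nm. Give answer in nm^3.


Radius r = 126.7/2 = 63.35 nm
Volume V = (4/3) * pi * r^3
V = (4/3) * pi * (63.35)^3
V = 1064948.16 nm^3

1064948.16


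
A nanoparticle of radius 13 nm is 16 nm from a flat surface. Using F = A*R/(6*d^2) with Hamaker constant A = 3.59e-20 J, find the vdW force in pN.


Convert to SI: R = 13 nm = 1.3e-08 m, d = 16 nm = 1.6e-08 m
F = A * R / (6 * d^2)
F = 3.59e-20 * 1.3e-08 / (6 * (1.6e-08)^2)
F = 3.03841e-13 N = 0.304 pN

0.304


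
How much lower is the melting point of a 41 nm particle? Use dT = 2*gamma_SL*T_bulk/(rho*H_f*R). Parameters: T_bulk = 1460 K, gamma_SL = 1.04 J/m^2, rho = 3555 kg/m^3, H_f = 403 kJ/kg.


Radius R = 41/2 = 20.5 nm = 2.05e-08 m
Convert H_f = 403 kJ/kg = 403000 J/kg
dT = 2 * gamma_SL * T_bulk / (rho * H_f * R)
dT = 2 * 1.04 * 1460 / (3555 * 403000 * 2.05e-08)
dT = 103.4 K

103.4


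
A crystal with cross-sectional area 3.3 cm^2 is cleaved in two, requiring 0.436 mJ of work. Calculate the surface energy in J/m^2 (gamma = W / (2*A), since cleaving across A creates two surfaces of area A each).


Convert: A = 3.3 cm^2 = 0.00033 m^2, W = 0.436 mJ = 0.000436 J
Cleaving exposes two faces of area A, so total new surface = 2*A and gamma = W / (2*A)
gamma = 0.000436 / (2 * 0.00033)
gamma = 0.661 J/m^2

0.661


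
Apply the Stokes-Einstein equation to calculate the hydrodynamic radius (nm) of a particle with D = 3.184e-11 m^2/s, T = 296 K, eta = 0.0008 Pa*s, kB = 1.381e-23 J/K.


Stokes-Einstein: R = kB*T / (6*pi*eta*D)
R = 1.381e-23 * 296 / (6 * pi * 0.0008 * 3.184e-11)
R = 8.51376e-09 m = 8.51 nm

8.51


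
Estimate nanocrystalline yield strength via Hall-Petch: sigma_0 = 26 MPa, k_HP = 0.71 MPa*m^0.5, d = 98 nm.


d = 98 nm = 9.8e-08 m
sqrt(d) = 0.0003130495
Hall-Petch contribution = k / sqrt(d) = 0.71 / 0.0003130495 = 2268.0 MPa
sigma = sigma_0 + k/sqrt(d) = 26 + 2268.0 = 2294.0 MPa

2294.0


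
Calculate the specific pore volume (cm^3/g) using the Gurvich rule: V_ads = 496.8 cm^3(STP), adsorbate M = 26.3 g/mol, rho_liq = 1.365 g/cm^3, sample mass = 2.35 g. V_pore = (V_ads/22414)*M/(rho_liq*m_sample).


Moles adsorbed n = V_ads / 22414 = 496.8 / 22414 = 2.216472e-02 mol
Liquid volume V_liq = n * M / rho_liq = 2.216472e-02 * 26.3 / 1.365 = 0.42706 cm^3
Specific pore volume V_pore = V_liq / m_sample = 0.42706 / 2.35
V_pore = 0.1817 cm^3/g

0.1817


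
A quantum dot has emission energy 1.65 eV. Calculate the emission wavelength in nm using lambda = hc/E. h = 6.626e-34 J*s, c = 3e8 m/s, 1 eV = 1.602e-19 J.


Convert energy: E = 1.65 eV = 1.65 * 1.602e-19 = 2.6433e-19 J
lambda = h*c / E = 6.626e-34 * 3e8 / 2.6433e-19
lambda = 7.52015e-07 m = 752.0 nm

752.0


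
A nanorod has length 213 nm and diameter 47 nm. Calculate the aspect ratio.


Aspect ratio AR = length / diameter
AR = 213 / 47
AR = 4.53

4.53


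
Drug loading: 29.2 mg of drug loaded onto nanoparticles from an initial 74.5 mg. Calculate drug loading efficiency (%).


Drug loading efficiency = (drug loaded / drug initial) * 100
DLE = 29.2 / 74.5 * 100
DLE = 0.3919 * 100
DLE = 39.19%

39.19


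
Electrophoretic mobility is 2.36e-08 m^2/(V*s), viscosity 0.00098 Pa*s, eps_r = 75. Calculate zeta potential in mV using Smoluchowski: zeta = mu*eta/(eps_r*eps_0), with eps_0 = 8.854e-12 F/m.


Smoluchowski equation: zeta = mu * eta / (eps_r * eps_0)
zeta = 2.36e-08 * 0.00098 / (75 * 8.854e-12)
zeta = 0.034829 V = 34.83 mV

34.83


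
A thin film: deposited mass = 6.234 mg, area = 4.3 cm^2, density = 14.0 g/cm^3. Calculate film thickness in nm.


Convert: m = 6.234 mg = 6.2340e-06 kg, A = 4.3 cm^2 = 4.3000e-04 m^2, rho = 14.0 g/cm^3 = 14000 kg/m^3
t = m / (A * rho)
t = 6.2340e-06 / (4.3000e-04 * 14000)
t = 1.0355e-06 m = 1035.5 nm

1035.5


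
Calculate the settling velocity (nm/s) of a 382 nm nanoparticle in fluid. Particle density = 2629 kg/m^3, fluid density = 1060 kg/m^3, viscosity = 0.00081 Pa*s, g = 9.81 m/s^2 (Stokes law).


Radius R = 382/2 nm = 1.91e-07 m
Density difference = 2629 - 1060 = 1569 kg/m^3
v = 2 * R^2 * (rho_p - rho_f) * g / (9 * eta)
v = 2 * (1.91e-07)^2 * 1569 * 9.81 / (9 * 0.00081)
v = 1.5405e-07 m/s = 154.0498 nm/s

154.0498


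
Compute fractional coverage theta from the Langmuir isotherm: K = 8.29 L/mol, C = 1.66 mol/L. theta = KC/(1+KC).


Langmuir isotherm: theta = K*C / (1 + K*C)
K*C = 8.29 * 1.66 = 13.7614
theta = 13.7614 / (1 + 13.7614) = 13.7614 / 14.7614
theta = 0.9323

0.9323


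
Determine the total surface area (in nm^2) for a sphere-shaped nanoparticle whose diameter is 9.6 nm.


Radius r = 9.6/2 = 4.8 nm
Surface area SA = 4 * pi * r^2
SA = 4 * pi * (4.8)^2
SA = 289.53 nm^2

289.53


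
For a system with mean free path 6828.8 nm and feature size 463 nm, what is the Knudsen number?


Knudsen number Kn = lambda / L
Kn = 6828.8 / 463
Kn = 14.749

14.749


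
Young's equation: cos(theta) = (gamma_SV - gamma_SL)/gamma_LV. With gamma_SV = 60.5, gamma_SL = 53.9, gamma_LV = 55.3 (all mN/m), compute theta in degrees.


cos(theta) = (gamma_SV - gamma_SL) / gamma_LV
cos(theta) = (60.5 - 53.9) / 55.3
cos(theta) = 0.119349
theta = arccos(0.119349) = 83.15 degrees

83.15


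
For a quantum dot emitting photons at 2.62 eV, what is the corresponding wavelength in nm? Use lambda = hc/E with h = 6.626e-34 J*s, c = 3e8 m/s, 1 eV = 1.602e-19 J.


Convert energy: E = 2.62 eV = 2.62 * 1.602e-19 = 4.19724e-19 J
lambda = h*c / E = 6.626e-34 * 3e8 / 4.19724e-19
lambda = 4.73597e-07 m = 473.6 nm

473.6


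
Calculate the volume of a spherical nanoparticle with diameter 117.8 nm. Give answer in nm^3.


Radius r = 117.8/2 = 58.9 nm
Volume V = (4/3) * pi * r^3
V = (4/3) * pi * (58.9)^3
V = 855922.6 nm^3

855922.6


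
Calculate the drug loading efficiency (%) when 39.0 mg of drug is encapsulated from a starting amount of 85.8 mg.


Drug loading efficiency = (drug loaded / drug initial) * 100
DLE = 39.0 / 85.8 * 100
DLE = 0.4545 * 100
DLE = 45.45%

45.45


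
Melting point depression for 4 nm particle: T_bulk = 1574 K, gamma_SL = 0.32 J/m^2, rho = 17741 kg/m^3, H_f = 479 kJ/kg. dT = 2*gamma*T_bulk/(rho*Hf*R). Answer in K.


Radius R = 4/2 = 2 nm = 2e-09 m
Convert H_f = 479 kJ/kg = 479000 J/kg
dT = 2 * gamma_SL * T_bulk / (rho * H_f * R)
dT = 2 * 0.32 * 1574 / (17741 * 479000 * 2e-09)
dT = 59.3 K

59.3


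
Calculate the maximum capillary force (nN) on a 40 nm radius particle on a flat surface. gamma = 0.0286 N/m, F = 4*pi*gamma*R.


Convert radius: R = 40 nm = 4e-08 m
F = 4 * pi * gamma * R
F = 4 * pi * 0.0286 * 4e-08
F = 1.43759e-08 N = 14.3759 nN

14.3759


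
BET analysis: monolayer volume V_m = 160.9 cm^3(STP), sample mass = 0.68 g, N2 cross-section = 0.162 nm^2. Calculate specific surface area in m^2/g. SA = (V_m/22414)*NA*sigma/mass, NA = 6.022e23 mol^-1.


Number of moles in monolayer = V_m / 22414 = 160.9 / 22414 = 0.00717855
Number of molecules = moles * NA = 0.00717855 * 6.022e23
SA = molecules * sigma / mass
SA = (160.9 / 22414) * 6.022e23 * 0.162e-18 / 0.68
SA = 1029.9 m^2/g

1029.9


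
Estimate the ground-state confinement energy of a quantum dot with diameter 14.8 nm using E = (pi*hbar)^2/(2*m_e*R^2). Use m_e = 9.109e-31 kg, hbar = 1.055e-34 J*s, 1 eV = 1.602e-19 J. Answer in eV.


Radius R = 14.8/2 = 7.4 nm = 7.4e-09 m
E = (pi * 1.055e-34)^2 / (2 * 9.109e-31 * (7.4e-09)^2)
E(J) = 1.10113e-21
E = E(J) / 1.602e-19 = 0.0069 eV

0.0069


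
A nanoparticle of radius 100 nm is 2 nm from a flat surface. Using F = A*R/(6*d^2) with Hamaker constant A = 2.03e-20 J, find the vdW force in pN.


Convert to SI: R = 100 nm = 1e-07 m, d = 2 nm = 2e-09 m
F = A * R / (6 * d^2)
F = 2.03e-20 * 1e-07 / (6 * (2e-09)^2)
F = 8.45833e-11 N = 84.583 pN

84.583


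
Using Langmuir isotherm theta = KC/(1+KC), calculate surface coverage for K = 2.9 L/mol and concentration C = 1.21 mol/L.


Langmuir isotherm: theta = K*C / (1 + K*C)
K*C = 2.9 * 1.21 = 3.509
theta = 3.509 / (1 + 3.509) = 3.509 / 4.509
theta = 0.7782

0.7782


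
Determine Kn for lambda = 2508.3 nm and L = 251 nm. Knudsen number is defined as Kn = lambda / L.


Knudsen number Kn = lambda / L
Kn = 2508.3 / 251
Kn = 9.9932

9.9932


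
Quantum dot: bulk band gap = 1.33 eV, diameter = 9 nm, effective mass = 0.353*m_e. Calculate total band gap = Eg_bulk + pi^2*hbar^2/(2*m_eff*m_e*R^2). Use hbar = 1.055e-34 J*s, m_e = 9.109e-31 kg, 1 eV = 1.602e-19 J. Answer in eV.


Radius R = 9/2 nm = 4.5e-09 m
Confinement energy dE = pi^2 * hbar^2 / (2 * m_eff * m_e * R^2)
dE = pi^2 * (1.055e-34)^2 / (2 * 0.353 * 9.109e-31 * (4.5e-09)^2) J, divided by 1.602e-19 J/eV
dE = 0.0527 eV
Total band gap = E_g(bulk) + dE = 1.33 + 0.0527 = 1.3827 eV

1.3827


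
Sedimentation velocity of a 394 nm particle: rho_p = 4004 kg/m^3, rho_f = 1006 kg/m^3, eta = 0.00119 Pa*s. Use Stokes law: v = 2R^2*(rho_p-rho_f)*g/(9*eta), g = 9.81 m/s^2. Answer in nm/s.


Radius R = 394/2 nm = 1.97e-07 m
Density difference = 4004 - 1006 = 2998 kg/m^3
v = 2 * R^2 * (rho_p - rho_f) * g / (9 * eta)
v = 2 * (1.97e-07)^2 * 2998 * 9.81 / (9 * 0.00119)
v = 2.13144e-07 m/s = 213.1442 nm/s

213.1442


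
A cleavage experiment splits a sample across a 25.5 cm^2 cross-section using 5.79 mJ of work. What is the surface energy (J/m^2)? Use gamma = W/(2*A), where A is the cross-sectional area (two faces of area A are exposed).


Convert: A = 25.5 cm^2 = 0.00255 m^2, W = 5.79 mJ = 0.00579 J
Cleaving exposes two faces of area A, so total new surface = 2*A and gamma = W / (2*A)
gamma = 0.00579 / (2 * 0.00255)
gamma = 1.135 J/m^2

1.135


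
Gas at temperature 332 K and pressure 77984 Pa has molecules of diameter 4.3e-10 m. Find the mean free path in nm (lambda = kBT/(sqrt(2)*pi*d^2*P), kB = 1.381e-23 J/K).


Mean free path: lambda = kB*T / (sqrt(2) * pi * d^2 * P)
lambda = 1.381e-23 * 332 / (sqrt(2) * pi * (4.3e-10)^2 * 77984)
lambda = 7.15689e-08 m
lambda = 71.57 nm

71.57


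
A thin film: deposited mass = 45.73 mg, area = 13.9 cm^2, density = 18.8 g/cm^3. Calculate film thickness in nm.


Convert: m = 45.73 mg = 4.5730e-05 kg, A = 13.9 cm^2 = 1.3900e-03 m^2, rho = 18.8 g/cm^3 = 18800 kg/m^3
t = m / (A * rho)
t = 4.5730e-05 / (1.3900e-03 * 18800)
t = 1.7500e-06 m = 1750.0 nm

1750.0


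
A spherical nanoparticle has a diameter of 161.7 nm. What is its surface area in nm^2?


Radius r = 161.7/2 = 80.85 nm
Surface area SA = 4 * pi * r^2
SA = 4 * pi * (80.85)^2
SA = 82142.88 nm^2

82142.88


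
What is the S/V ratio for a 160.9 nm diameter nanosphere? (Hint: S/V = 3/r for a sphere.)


Radius r = 160.9/2 = 80.45 nm
S/V = 3 / r = 3 / 80.45
S/V = 0.0373 nm^-1

0.0373


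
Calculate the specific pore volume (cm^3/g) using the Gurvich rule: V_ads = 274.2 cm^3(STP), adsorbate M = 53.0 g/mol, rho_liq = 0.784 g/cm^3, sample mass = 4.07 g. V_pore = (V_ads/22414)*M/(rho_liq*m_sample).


Moles adsorbed n = V_ads / 22414 = 274.2 / 22414 = 1.223343e-02 mol
Liquid volume V_liq = n * M / rho_liq = 1.223343e-02 * 53.0 / 0.784 = 0.82700 cm^3
Specific pore volume V_pore = V_liq / m_sample = 0.82700 / 4.07
V_pore = 0.2032 cm^3/g

0.2032


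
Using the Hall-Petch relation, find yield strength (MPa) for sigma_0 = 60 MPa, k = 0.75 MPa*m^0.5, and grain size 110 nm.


d = 110 nm = 1.1e-07 m
sqrt(d) = 0.0003316625
Hall-Petch contribution = k / sqrt(d) = 0.75 / 0.0003316625 = 2261.3 MPa
sigma = sigma_0 + k/sqrt(d) = 60 + 2261.3 = 2321.3 MPa

2321.3


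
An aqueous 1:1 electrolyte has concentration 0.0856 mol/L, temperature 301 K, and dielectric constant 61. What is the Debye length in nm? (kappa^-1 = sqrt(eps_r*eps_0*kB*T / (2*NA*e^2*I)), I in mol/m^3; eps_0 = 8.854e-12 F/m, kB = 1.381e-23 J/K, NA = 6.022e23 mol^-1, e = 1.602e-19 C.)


Ionic strength I = 0.0856 * 1^2 * 1000 = 85.6 mol/m^3
kappa^-1 = sqrt(61 * 8.854e-12 * 1.381e-23 * 301 / (2 * 6.022e23 * (1.602e-19)^2 * 85.6))
kappa^-1 = 0.921 nm

0.921


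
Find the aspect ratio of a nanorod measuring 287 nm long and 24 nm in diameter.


Aspect ratio AR = length / diameter
AR = 287 / 24
AR = 11.96

11.96


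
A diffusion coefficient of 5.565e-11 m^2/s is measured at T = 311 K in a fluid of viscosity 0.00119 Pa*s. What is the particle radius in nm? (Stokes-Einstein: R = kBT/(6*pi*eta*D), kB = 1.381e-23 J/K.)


Stokes-Einstein: R = kB*T / (6*pi*eta*D)
R = 1.381e-23 * 311 / (6 * pi * 0.00119 * 5.565e-11)
R = 3.44065e-09 m = 3.44 nm

3.44


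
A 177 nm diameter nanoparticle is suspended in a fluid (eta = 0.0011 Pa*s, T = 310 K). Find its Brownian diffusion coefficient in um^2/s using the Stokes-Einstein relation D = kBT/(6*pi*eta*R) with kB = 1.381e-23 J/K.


Radius R = 177/2 = 88.5 nm = 8.85e-08 m
D = kB*T / (6*pi*eta*R)
D = 1.381e-23 * 310 / (6 * pi * 0.0011 * 8.85e-08)
D = 2.33302e-12 m^2/s = 2.333 um^2/s

2.333


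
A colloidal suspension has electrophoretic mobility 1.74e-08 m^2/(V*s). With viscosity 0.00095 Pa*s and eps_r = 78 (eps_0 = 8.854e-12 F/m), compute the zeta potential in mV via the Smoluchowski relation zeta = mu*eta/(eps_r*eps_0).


Smoluchowski equation: zeta = mu * eta / (eps_r * eps_0)
zeta = 1.74e-08 * 0.00095 / (78 * 8.854e-12)
zeta = 0.023935 V = 23.94 mV

23.94


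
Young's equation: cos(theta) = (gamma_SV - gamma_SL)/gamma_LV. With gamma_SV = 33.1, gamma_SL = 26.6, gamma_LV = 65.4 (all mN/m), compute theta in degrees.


cos(theta) = (gamma_SV - gamma_SL) / gamma_LV
cos(theta) = (33.1 - 26.6) / 65.4
cos(theta) = 0.099388
theta = arccos(0.099388) = 84.3 degrees

84.3


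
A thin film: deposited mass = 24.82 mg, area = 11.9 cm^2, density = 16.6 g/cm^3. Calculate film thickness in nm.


Convert: m = 24.82 mg = 2.4820e-05 kg, A = 11.9 cm^2 = 1.1900e-03 m^2, rho = 16.6 g/cm^3 = 16600 kg/m^3
t = m / (A * rho)
t = 2.4820e-05 / (1.1900e-03 * 16600)
t = 1.2565e-06 m = 1256.5 nm

1256.5


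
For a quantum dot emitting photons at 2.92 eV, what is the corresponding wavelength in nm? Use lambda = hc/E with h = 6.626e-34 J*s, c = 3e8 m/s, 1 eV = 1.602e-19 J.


Convert energy: E = 2.92 eV = 2.92 * 1.602e-19 = 4.67784e-19 J
lambda = h*c / E = 6.626e-34 * 3e8 / 4.67784e-19
lambda = 4.2494e-07 m = 424.9 nm

424.9


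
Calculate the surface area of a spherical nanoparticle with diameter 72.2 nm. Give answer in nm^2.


Radius r = 72.2/2 = 36.1 nm
Surface area SA = 4 * pi * r^2
SA = 4 * pi * (36.1)^2
SA = 16376.62 nm^2

16376.62


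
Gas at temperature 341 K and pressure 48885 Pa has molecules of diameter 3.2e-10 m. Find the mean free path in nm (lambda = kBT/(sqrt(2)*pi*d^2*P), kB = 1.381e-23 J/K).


Mean free path: lambda = kB*T / (sqrt(2) * pi * d^2 * P)
lambda = 1.381e-23 * 341 / (sqrt(2) * pi * (3.2e-10)^2 * 48885)
lambda = 2.11742e-07 m
lambda = 211.74 nm

211.74


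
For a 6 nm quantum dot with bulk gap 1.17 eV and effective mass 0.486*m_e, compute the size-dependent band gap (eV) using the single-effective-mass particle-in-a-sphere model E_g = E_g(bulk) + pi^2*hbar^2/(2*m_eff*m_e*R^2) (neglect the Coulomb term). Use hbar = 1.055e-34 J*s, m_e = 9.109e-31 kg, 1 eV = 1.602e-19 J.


Radius R = 6/2 nm = 3e-09 m
Confinement energy dE = pi^2 * hbar^2 / (2 * m_eff * m_e * R^2)
dE = pi^2 * (1.055e-34)^2 / (2 * 0.486 * 9.109e-31 * (3e-09)^2) J, divided by 1.602e-19 J/eV
dE = 0.0861 eV
Total band gap = E_g(bulk) + dE = 1.17 + 0.0861 = 1.2561 eV

1.2561


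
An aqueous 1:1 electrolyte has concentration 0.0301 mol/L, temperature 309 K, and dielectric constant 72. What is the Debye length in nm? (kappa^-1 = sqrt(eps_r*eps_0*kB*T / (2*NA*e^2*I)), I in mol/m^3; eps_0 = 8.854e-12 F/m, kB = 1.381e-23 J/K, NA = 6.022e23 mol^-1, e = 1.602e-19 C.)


Ionic strength I = 0.0301 * 1^2 * 1000 = 30.1 mol/m^3
kappa^-1 = sqrt(72 * 8.854e-12 * 1.381e-23 * 309 / (2 * 6.022e23 * (1.602e-19)^2 * 30.1))
kappa^-1 = 1.71 nm

1.71


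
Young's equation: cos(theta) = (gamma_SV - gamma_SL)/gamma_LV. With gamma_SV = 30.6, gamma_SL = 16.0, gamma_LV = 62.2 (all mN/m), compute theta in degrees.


cos(theta) = (gamma_SV - gamma_SL) / gamma_LV
cos(theta) = (30.6 - 16.0) / 62.2
cos(theta) = 0.234727
theta = arccos(0.234727) = 76.42 degrees

76.42


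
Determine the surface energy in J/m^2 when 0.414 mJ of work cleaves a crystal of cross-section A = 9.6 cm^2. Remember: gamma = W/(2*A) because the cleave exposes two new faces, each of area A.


Convert: A = 9.6 cm^2 = 0.00096 m^2, W = 0.414 mJ = 0.000414 J
Cleaving exposes two faces of area A, so total new surface = 2*A and gamma = W / (2*A)
gamma = 0.000414 / (2 * 0.00096)
gamma = 0.216 J/m^2

0.216


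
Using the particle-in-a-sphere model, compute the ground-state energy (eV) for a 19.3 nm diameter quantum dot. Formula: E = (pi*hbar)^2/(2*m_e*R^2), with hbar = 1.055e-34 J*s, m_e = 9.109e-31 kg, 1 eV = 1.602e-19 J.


Radius R = 19.3/2 = 9.65 nm = 9.65e-09 m
E = (pi * 1.055e-34)^2 / (2 * 9.109e-31 * (9.65e-09)^2)
E(J) = 6.47514e-22
E = E(J) / 1.602e-19 = 0.004 eV

0.004


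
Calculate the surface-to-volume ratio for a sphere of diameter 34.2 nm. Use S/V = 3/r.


Radius r = 34.2/2 = 17.1 nm
S/V = 3 / r = 3 / 17.1
S/V = 0.1754 nm^-1

0.1754


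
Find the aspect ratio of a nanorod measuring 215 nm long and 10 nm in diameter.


Aspect ratio AR = length / diameter
AR = 215 / 10
AR = 21.5

21.5


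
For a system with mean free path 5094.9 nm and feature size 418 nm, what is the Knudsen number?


Knudsen number Kn = lambda / L
Kn = 5094.9 / 418
Kn = 12.1888

12.1888


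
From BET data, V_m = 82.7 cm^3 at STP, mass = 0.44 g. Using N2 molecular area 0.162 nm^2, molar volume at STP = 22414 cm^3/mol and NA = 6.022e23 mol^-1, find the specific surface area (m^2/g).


Number of moles in monolayer = V_m / 22414 = 82.7 / 22414 = 0.00368966
Number of molecules = moles * NA = 0.00368966 * 6.022e23
SA = molecules * sigma / mass
SA = (82.7 / 22414) * 6.022e23 * 0.162e-18 / 0.44
SA = 818.1 m^2/g

818.1


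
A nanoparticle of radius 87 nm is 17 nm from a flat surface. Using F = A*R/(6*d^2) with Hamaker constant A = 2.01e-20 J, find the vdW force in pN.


Convert to SI: R = 87 nm = 8.7e-08 m, d = 17 nm = 1.7e-08 m
F = A * R / (6 * d^2)
F = 2.01e-20 * 8.7e-08 / (6 * (1.7e-08)^2)
F = 1.00848e-12 N = 1.008 pN

1.008


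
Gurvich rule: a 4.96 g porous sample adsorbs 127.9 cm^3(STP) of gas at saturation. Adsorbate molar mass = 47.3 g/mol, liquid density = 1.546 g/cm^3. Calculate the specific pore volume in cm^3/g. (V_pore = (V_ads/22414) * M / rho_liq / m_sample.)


Moles adsorbed n = V_ads / 22414 = 127.9 / 22414 = 5.706255e-03 mol
Liquid volume V_liq = n * M / rho_liq = 5.706255e-03 * 47.3 / 1.546 = 0.17458 cm^3
Specific pore volume V_pore = V_liq / m_sample = 0.17458 / 4.96
V_pore = 0.0352 cm^3/g

0.0352


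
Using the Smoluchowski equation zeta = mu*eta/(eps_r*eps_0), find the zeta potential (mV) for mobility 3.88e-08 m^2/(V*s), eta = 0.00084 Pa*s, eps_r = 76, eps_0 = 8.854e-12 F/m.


Smoluchowski equation: zeta = mu * eta / (eps_r * eps_0)
zeta = 3.88e-08 * 0.00084 / (76 * 8.854e-12)
zeta = 0.048435 V = 48.43 mV

48.43


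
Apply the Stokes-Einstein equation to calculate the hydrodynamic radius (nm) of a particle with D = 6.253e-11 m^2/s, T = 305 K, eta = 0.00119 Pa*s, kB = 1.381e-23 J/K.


Stokes-Einstein: R = kB*T / (6*pi*eta*D)
R = 1.381e-23 * 305 / (6 * pi * 0.00119 * 6.253e-11)
R = 3.00301e-09 m = 3.0 nm

3.0


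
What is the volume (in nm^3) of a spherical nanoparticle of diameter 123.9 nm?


Radius r = 123.9/2 = 61.95 nm
Volume V = (4/3) * pi * r^3
V = (4/3) * pi * (61.95)^3
V = 995892.68 nm^3

995892.68


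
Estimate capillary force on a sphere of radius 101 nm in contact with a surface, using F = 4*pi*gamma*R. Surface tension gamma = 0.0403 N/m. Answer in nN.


Convert radius: R = 101 nm = 1.01e-07 m
F = 4 * pi * gamma * R
F = 4 * pi * 0.0403 * 1.01e-07
F = 5.11489e-08 N = 51.1489 nN

51.1489


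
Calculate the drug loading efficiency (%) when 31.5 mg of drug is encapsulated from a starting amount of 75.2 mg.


Drug loading efficiency = (drug loaded / drug initial) * 100
DLE = 31.5 / 75.2 * 100
DLE = 0.4189 * 100
DLE = 41.89%

41.89


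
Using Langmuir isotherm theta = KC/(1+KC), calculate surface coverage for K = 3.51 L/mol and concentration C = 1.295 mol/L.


Langmuir isotherm: theta = K*C / (1 + K*C)
K*C = 3.51 * 1.295 = 4.54545
theta = 4.54545 / (1 + 4.54545) = 4.54545 / 5.54545
theta = 0.8197

0.8197


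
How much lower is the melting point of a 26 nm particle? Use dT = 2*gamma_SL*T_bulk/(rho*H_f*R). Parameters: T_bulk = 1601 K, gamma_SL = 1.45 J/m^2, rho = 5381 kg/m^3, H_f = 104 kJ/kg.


Radius R = 26/2 = 13 nm = 1.3e-08 m
Convert H_f = 104 kJ/kg = 104000 J/kg
dT = 2 * gamma_SL * T_bulk / (rho * H_f * R)
dT = 2 * 1.45 * 1601 / (5381 * 104000 * 1.3e-08)
dT = 638.2 K

638.2


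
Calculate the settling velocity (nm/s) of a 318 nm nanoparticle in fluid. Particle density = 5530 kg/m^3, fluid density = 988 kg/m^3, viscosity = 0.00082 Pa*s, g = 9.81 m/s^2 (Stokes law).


Radius R = 318/2 nm = 1.59e-07 m
Density difference = 5530 - 988 = 4542 kg/m^3
v = 2 * R^2 * (rho_p - rho_f) * g / (9 * eta)
v = 2 * (1.59e-07)^2 * 4542 * 9.81 / (9 * 0.00082)
v = 3.0527e-07 m/s = 305.2699 nm/s

305.2699


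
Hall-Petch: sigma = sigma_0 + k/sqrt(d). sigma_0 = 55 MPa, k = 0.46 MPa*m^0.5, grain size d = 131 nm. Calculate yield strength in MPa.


d = 131 nm = 1.31e-07 m
sqrt(d) = 0.0003619392
Hall-Petch contribution = k / sqrt(d) = 0.46 / 0.0003619392 = 1270.9 MPa
sigma = sigma_0 + k/sqrt(d) = 55 + 1270.9 = 1325.9 MPa

1325.9


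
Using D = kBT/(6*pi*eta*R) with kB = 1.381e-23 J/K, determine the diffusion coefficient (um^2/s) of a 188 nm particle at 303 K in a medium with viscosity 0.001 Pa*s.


Radius R = 188/2 = 94 nm = 9.4e-08 m
D = kB*T / (6*pi*eta*R)
D = 1.381e-23 * 303 / (6 * pi * 0.001 * 9.4e-08)
D = 2.36161e-12 m^2/s = 2.362 um^2/s

2.362


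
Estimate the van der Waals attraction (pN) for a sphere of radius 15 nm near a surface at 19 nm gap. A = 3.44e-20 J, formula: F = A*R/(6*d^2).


Convert to SI: R = 15 nm = 1.5e-08 m, d = 19 nm = 1.9e-08 m
F = A * R / (6 * d^2)
F = 3.44e-20 * 1.5e-08 / (6 * (1.9e-08)^2)
F = 2.38227e-13 N = 0.238 pN

0.238


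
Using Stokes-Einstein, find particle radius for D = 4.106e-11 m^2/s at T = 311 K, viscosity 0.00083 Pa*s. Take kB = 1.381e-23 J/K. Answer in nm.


Stokes-Einstein: R = kB*T / (6*pi*eta*D)
R = 1.381e-23 * 311 / (6 * pi * 0.00083 * 4.106e-11)
R = 6.68584e-09 m = 6.69 nm

6.69


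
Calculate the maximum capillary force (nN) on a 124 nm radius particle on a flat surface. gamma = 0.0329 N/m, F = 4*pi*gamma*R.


Convert radius: R = 124 nm = 1.24e-07 m
F = 4 * pi * gamma * R
F = 4 * pi * 0.0329 * 1.24e-07
F = 5.12658e-08 N = 51.2658 nN

51.2658


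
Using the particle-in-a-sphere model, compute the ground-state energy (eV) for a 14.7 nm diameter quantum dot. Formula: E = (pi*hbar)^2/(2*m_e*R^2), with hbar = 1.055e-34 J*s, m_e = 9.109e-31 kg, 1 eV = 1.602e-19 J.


Radius R = 14.7/2 = 7.35 nm = 7.35e-09 m
E = (pi * 1.055e-34)^2 / (2 * 9.109e-31 * (7.35e-09)^2)
E(J) = 1.11617e-21
E = E(J) / 1.602e-19 = 0.007 eV

0.007


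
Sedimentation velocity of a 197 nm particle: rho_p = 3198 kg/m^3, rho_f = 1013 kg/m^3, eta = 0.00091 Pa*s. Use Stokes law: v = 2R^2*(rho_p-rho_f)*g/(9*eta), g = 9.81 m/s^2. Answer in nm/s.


Radius R = 197/2 nm = 9.85e-08 m
Density difference = 3198 - 1013 = 2185 kg/m^3
v = 2 * R^2 * (rho_p - rho_f) * g / (9 * eta)
v = 2 * (9.85e-08)^2 * 2185 * 9.81 / (9 * 0.00091)
v = 5.07854e-08 m/s = 50.7854 nm/s

50.7854


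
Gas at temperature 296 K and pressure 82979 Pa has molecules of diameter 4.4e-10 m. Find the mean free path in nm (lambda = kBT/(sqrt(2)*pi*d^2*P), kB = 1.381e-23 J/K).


Mean free path: lambda = kB*T / (sqrt(2) * pi * d^2 * P)
lambda = 1.381e-23 * 296 / (sqrt(2) * pi * (4.4e-10)^2 * 82979)
lambda = 5.72726e-08 m
lambda = 57.27 nm

57.27


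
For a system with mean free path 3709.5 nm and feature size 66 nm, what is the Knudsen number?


Knudsen number Kn = lambda / L
Kn = 3709.5 / 66
Kn = 56.2045

56.2045


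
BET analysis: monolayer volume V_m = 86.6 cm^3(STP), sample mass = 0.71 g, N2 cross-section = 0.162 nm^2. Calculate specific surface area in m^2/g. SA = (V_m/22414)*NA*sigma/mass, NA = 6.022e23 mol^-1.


Number of moles in monolayer = V_m / 22414 = 86.6 / 22414 = 0.00386366
Number of molecules = moles * NA = 0.00386366 * 6.022e23
SA = molecules * sigma / mass
SA = (86.6 / 22414) * 6.022e23 * 0.162e-18 / 0.71
SA = 530.9 m^2/g

530.9


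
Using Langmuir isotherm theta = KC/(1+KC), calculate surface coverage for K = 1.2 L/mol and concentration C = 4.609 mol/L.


Langmuir isotherm: theta = K*C / (1 + K*C)
K*C = 1.2 * 4.609 = 5.5308
theta = 5.5308 / (1 + 5.5308) = 5.5308 / 6.5308
theta = 0.8469

0.8469


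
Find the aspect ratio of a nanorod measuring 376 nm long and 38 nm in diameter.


Aspect ratio AR = length / diameter
AR = 376 / 38
AR = 9.89

9.89


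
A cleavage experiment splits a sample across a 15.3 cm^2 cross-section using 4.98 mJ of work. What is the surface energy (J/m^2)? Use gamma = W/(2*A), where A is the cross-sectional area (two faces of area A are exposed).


Convert: A = 15.3 cm^2 = 0.00153 m^2, W = 4.98 mJ = 0.00498 J
Cleaving exposes two faces of area A, so total new surface = 2*A and gamma = W / (2*A)
gamma = 0.00498 / (2 * 0.00153)
gamma = 1.627 J/m^2

1.627


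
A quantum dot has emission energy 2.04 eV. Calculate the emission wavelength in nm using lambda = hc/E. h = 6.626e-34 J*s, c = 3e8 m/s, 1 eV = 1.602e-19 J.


Convert energy: E = 2.04 eV = 2.04 * 1.602e-19 = 3.26808e-19 J
lambda = h*c / E = 6.626e-34 * 3e8 / 3.26808e-19
lambda = 6.08247e-07 m = 608.2 nm

608.2


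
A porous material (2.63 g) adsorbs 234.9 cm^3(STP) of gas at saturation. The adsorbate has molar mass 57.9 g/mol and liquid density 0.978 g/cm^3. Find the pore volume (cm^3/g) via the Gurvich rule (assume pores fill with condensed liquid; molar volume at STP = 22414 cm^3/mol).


Moles adsorbed n = V_ads / 22414 = 234.9 / 22414 = 1.048006e-02 mol
Liquid volume V_liq = n * M / rho_liq = 1.048006e-02 * 57.9 / 0.978 = 0.62045 cm^3
Specific pore volume V_pore = V_liq / m_sample = 0.62045 / 2.63
V_pore = 0.2359 cm^3/g

0.2359


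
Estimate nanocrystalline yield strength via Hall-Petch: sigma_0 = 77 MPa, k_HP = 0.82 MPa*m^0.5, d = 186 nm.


d = 186 nm = 1.86e-07 m
sqrt(d) = 0.0004312772
Hall-Petch contribution = k / sqrt(d) = 0.82 / 0.0004312772 = 1901.3 MPa
sigma = sigma_0 + k/sqrt(d) = 77 + 1901.3 = 1978.3 MPa

1978.3


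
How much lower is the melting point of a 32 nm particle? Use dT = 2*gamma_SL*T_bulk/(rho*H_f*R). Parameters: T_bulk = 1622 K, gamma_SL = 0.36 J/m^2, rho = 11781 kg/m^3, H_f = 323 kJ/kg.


Radius R = 32/2 = 16 nm = 1.6e-08 m
Convert H_f = 323 kJ/kg = 323000 J/kg
dT = 2 * gamma_SL * T_bulk / (rho * H_f * R)
dT = 2 * 0.36 * 1622 / (11781 * 323000 * 1.6e-08)
dT = 19.2 K

19.2


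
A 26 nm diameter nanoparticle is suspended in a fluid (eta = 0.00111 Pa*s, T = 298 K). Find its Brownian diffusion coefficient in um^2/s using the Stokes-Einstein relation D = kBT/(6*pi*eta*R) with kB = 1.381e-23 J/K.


Radius R = 26/2 = 13 nm = 1.3e-08 m
D = kB*T / (6*pi*eta*R)
D = 1.381e-23 * 298 / (6 * pi * 0.00111 * 1.3e-08)
D = 1.51301e-11 m^2/s = 15.13 um^2/s

15.13


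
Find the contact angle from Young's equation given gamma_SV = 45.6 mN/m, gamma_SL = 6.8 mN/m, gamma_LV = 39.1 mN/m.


cos(theta) = (gamma_SV - gamma_SL) / gamma_LV
cos(theta) = (45.6 - 6.8) / 39.1
cos(theta) = 0.992327
theta = arccos(0.992327) = 7.1 degrees

7.1


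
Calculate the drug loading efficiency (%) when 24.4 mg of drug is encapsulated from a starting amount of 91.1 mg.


Drug loading efficiency = (drug loaded / drug initial) * 100
DLE = 24.4 / 91.1 * 100
DLE = 0.2678 * 100
DLE = 26.78%

26.78


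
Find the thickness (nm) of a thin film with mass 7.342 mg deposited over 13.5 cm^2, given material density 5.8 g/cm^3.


Convert: m = 7.342 mg = 7.3420e-06 kg, A = 13.5 cm^2 = 1.3500e-03 m^2, rho = 5.8 g/cm^3 = 5800 kg/m^3
t = m / (A * rho)
t = 7.3420e-06 / (1.3500e-03 * 5800)
t = 9.3768e-07 m = 937.7 nm

937.7


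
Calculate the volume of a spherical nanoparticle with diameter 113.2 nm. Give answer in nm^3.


Radius r = 113.2/2 = 56.6 nm
Volume V = (4/3) * pi * r^3
V = (4/3) * pi * (56.6)^3
V = 759517.71 nm^3

759517.71


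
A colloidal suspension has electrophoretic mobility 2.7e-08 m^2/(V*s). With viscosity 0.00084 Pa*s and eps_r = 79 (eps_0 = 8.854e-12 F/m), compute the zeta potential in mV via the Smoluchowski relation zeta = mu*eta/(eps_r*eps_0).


Smoluchowski equation: zeta = mu * eta / (eps_r * eps_0)
zeta = 2.7e-08 * 0.00084 / (79 * 8.854e-12)
zeta = 0.032425 V = 32.42 mV

32.42


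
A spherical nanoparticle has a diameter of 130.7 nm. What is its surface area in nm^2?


Radius r = 130.7/2 = 65.35 nm
Surface area SA = 4 * pi * r^2
SA = 4 * pi * (65.35)^2
SA = 53666.23 nm^2

53666.23


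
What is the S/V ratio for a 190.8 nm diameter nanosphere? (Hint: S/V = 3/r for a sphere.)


Radius r = 190.8/2 = 95.4 nm
S/V = 3 / r = 3 / 95.4
S/V = 0.0314 nm^-1

0.0314


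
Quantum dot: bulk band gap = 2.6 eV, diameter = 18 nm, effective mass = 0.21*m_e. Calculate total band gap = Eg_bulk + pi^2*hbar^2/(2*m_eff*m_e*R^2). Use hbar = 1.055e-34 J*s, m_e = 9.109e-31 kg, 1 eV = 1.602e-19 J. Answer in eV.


Radius R = 18/2 nm = 9e-09 m
Confinement energy dE = pi^2 * hbar^2 / (2 * m_eff * m_e * R^2)
dE = pi^2 * (1.055e-34)^2 / (2 * 0.21 * 9.109e-31 * (9e-09)^2) J, divided by 1.602e-19 J/eV
dE = 0.0221 eV
Total band gap = E_g(bulk) + dE = 2.6 + 0.0221 = 2.6221 eV

2.6221


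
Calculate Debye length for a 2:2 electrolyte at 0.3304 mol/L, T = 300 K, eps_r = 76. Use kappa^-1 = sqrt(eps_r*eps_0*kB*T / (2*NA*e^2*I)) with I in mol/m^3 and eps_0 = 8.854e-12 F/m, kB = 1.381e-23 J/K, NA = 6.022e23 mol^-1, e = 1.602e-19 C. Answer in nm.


Ionic strength I = 0.3304 * 2^2 * 1000 = 1321.6 mol/m^3
kappa^-1 = sqrt(76 * 8.854e-12 * 1.381e-23 * 300 / (2 * 6.022e23 * (1.602e-19)^2 * 1321.6))
kappa^-1 = 0.261 nm

0.261


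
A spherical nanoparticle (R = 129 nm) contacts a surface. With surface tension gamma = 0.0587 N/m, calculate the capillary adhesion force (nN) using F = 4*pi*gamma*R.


Convert radius: R = 129 nm = 1.29e-07 m
F = 4 * pi * gamma * R
F = 4 * pi * 0.0587 * 1.29e-07
F = 9.51563e-08 N = 95.1563 nN

95.1563


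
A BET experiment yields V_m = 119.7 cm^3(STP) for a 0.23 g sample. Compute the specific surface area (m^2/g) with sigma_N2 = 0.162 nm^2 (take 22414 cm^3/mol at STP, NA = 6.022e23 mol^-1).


Number of moles in monolayer = V_m / 22414 = 119.7 / 22414 = 0.00534041
Number of molecules = moles * NA = 0.00534041 * 6.022e23
SA = molecules * sigma / mass
SA = (119.7 / 22414) * 6.022e23 * 0.162e-18 / 0.23
SA = 2265.2 m^2/g

2265.2


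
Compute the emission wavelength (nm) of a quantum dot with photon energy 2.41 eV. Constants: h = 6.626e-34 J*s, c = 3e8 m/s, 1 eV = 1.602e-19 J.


Convert energy: E = 2.41 eV = 2.41 * 1.602e-19 = 3.86082e-19 J
lambda = h*c / E = 6.626e-34 * 3e8 / 3.86082e-19
lambda = 5.14865e-07 m = 514.9 nm

514.9


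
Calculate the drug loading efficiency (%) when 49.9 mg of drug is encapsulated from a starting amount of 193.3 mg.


Drug loading efficiency = (drug loaded / drug initial) * 100
DLE = 49.9 / 193.3 * 100
DLE = 0.2581 * 100
DLE = 25.81%

25.81


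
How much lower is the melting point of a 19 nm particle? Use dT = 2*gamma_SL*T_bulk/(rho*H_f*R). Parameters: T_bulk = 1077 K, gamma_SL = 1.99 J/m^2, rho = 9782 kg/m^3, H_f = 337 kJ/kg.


Radius R = 19/2 = 9.5 nm = 9.5e-09 m
Convert H_f = 337 kJ/kg = 337000 J/kg
dT = 2 * gamma_SL * T_bulk / (rho * H_f * R)
dT = 2 * 1.99 * 1077 / (9782 * 337000 * 9.5e-09)
dT = 136.9 K

136.9


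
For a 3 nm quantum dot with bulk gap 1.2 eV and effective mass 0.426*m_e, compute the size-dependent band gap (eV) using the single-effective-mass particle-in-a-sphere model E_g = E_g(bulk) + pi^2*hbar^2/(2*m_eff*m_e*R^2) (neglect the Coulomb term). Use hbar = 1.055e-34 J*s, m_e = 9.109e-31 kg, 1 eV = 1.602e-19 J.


Radius R = 3/2 nm = 1.5e-09 m
Confinement energy dE = pi^2 * hbar^2 / (2 * m_eff * m_e * R^2)
dE = pi^2 * (1.055e-34)^2 / (2 * 0.426 * 9.109e-31 * (1.5e-09)^2) J, divided by 1.602e-19 J/eV
dE = 0.3927 eV
Total band gap = E_g(bulk) + dE = 1.2 + 0.3927 = 1.5927 eV

1.5927


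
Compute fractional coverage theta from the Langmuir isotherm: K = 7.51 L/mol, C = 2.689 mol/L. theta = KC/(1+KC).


Langmuir isotherm: theta = K*C / (1 + K*C)
K*C = 7.51 * 2.689 = 20.19439
theta = 20.19439 / (1 + 20.19439) = 20.19439 / 21.19439
theta = 0.9528

0.9528


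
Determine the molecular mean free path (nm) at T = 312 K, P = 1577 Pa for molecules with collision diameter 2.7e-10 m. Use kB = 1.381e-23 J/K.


Mean free path: lambda = kB*T / (sqrt(2) * pi * d^2 * P)
lambda = 1.381e-23 * 312 / (sqrt(2) * pi * (2.7e-10)^2 * 1577)
lambda = 8.43576e-06 m
lambda = 8435.76 nm

8435.76


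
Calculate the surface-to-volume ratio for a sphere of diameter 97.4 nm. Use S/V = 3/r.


Radius r = 97.4/2 = 48.7 nm
S/V = 3 / r = 3 / 48.7
S/V = 0.0616 nm^-1

0.0616


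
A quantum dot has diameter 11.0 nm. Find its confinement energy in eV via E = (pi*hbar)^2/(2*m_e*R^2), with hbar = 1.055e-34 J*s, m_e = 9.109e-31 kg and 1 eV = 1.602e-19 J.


Radius R = 11.0/2 = 5.5 nm = 5.5e-09 m
E = (pi * 1.055e-34)^2 / (2 * 9.109e-31 * (5.5e-09)^2)
E(J) = 1.99333e-21
E = E(J) / 1.602e-19 = 0.0124 eV

0.0124


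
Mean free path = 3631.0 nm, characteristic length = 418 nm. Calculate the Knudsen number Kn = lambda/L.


Knudsen number Kn = lambda / L
Kn = 3631.0 / 418
Kn = 8.6866

8.6866


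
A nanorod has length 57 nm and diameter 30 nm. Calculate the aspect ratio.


Aspect ratio AR = length / diameter
AR = 57 / 30
AR = 1.9

1.9


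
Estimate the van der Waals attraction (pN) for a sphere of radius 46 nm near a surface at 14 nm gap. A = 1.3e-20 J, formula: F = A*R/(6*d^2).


Convert to SI: R = 46 nm = 4.6e-08 m, d = 14 nm = 1.4e-08 m
F = A * R / (6 * d^2)
F = 1.3e-20 * 4.6e-08 / (6 * (1.4e-08)^2)
F = 5.08503e-13 N = 0.509 pN

0.509


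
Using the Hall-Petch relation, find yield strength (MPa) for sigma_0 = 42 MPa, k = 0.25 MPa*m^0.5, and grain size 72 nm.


d = 72 nm = 7.2e-08 m
sqrt(d) = 0.0002683282
Hall-Petch contribution = k / sqrt(d) = 0.25 / 0.0002683282 = 931.7 MPa
sigma = sigma_0 + k/sqrt(d) = 42 + 931.7 = 973.7 MPa

973.7


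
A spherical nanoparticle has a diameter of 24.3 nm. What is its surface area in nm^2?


Radius r = 24.3/2 = 12.15 nm
Surface area SA = 4 * pi * r^2
SA = 4 * pi * (12.15)^2
SA = 1855.08 nm^2

1855.08


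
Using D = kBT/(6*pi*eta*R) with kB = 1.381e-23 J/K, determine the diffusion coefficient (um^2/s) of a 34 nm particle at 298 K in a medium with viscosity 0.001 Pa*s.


Radius R = 34/2 = 17 nm = 1.7e-08 m
D = kB*T / (6*pi*eta*R)
D = 1.381e-23 * 298 / (6 * pi * 0.001 * 1.7e-08)
D = 1.28428e-11 m^2/s = 12.843 um^2/s

12.843


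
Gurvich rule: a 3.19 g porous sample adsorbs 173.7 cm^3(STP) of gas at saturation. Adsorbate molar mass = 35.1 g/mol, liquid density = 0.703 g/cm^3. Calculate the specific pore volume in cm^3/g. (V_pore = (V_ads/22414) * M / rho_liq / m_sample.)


Moles adsorbed n = V_ads / 22414 = 173.7 / 22414 = 7.749621e-03 mol
Liquid volume V_liq = n * M / rho_liq = 7.749621e-03 * 35.1 / 0.703 = 0.38693 cm^3
Specific pore volume V_pore = V_liq / m_sample = 0.38693 / 3.19
V_pore = 0.1213 cm^3/g

0.1213


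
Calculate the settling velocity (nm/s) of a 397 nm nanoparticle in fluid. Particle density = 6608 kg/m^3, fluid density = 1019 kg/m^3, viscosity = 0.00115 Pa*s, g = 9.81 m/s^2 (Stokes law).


Radius R = 397/2 nm = 1.985e-07 m
Density difference = 6608 - 1019 = 5589 kg/m^3
v = 2 * R^2 * (rho_p - rho_f) * g / (9 * eta)
v = 2 * (1.985e-07)^2 * 5589 * 9.81 / (9 * 0.00115)
v = 4.17459e-07 m/s = 417.459 nm/s

417.459


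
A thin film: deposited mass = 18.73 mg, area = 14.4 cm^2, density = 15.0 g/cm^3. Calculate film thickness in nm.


Convert: m = 18.73 mg = 1.8730e-05 kg, A = 14.4 cm^2 = 1.4400e-03 m^2, rho = 15.0 g/cm^3 = 15000 kg/m^3
t = m / (A * rho)
t = 1.8730e-05 / (1.4400e-03 * 15000)
t = 8.6713e-07 m = 867.1 nm

867.1


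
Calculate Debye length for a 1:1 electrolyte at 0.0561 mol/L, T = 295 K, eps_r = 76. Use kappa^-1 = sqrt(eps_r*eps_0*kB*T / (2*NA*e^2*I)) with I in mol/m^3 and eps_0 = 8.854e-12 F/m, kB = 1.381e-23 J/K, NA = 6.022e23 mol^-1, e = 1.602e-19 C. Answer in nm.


Ionic strength I = 0.0561 * 1^2 * 1000 = 56.1 mol/m^3
kappa^-1 = sqrt(76 * 8.854e-12 * 1.381e-23 * 295 / (2 * 6.022e23 * (1.602e-19)^2 * 56.1))
kappa^-1 = 1.257 nm

1.257


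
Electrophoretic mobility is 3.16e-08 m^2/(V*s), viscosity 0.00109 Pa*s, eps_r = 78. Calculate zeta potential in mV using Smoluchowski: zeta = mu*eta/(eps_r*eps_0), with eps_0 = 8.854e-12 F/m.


Smoluchowski equation: zeta = mu * eta / (eps_r * eps_0)
zeta = 3.16e-08 * 0.00109 / (78 * 8.854e-12)
zeta = 0.049875 V = 49.87 mV

49.87
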